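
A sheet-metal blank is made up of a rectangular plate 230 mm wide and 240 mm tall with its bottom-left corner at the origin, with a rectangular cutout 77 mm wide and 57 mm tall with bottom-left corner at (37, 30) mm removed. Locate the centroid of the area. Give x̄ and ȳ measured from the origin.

x̄ = 118.41 mm, ȳ = 125.31 mm

Part | A | x̄ᵢ | ȳᵢ | A·x̄ᵢ | A·ȳᵢ
plate | 55200.00 | 115.00 | 120.00 | 6348000.00 | 6624000.00
hole | -4389.00 | 75.50 | 58.50 | -331369.50 | -256756.50
Σ | 50811.00 |  |  | 6016630.50 | 6367243.50
x̄ = 6016630.50 / 50811.00 = 118.41 mm
ȳ = 6367243.50 / 50811.00 = 125.31 mm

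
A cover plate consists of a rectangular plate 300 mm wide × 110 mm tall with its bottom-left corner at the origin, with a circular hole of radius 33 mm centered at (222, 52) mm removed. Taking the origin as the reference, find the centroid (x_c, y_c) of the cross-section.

x_c = 141.67 mm, y_c = 55.35 mm

plate: A = 300 × 110 = 33000.00, centroid at (150.00, 55.00).
hole: A = −π·33² = -3421.19, centroid at (222.00, 52.00).
ΣA = 29578.81 mm²
ΣAx_c = (33000.00)(150.00) + (-3421.19)(222.00) = 4190494.84 mm³
ΣAy_c = (33000.00)(55.00) + (-3421.19)(52.00) = 1637097.89 mm³
x_c = 4190494.84 / 29578.81 = 141.67 mm
y_c = 1637097.89 / 29578.81 = 55.35 mm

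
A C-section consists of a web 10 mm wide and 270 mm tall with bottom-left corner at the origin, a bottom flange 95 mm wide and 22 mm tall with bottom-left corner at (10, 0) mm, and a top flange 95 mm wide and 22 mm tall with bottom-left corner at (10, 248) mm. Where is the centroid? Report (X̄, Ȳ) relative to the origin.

X̄ = 36.90 mm, Ȳ = 135.00 mm

web: A = 10 × 270 = 2700.00, centroid at (5.00, 135.00).
bottom flange: A = 95 × 22 = 2090.00, centroid at (57.50, 11.00).
top flange: A = 95 × 22 = 2090.00, centroid at (57.50, 259.00).
ΣA = 6880.00 mm², ΣAX̄ = 253850.00 mm³, ΣAȲ = 928800.00 mm³.
X̄ = 253850.00/6880.00 = 36.90 mm; Ȳ = 928800.00/6880.00 = 135.00 mm.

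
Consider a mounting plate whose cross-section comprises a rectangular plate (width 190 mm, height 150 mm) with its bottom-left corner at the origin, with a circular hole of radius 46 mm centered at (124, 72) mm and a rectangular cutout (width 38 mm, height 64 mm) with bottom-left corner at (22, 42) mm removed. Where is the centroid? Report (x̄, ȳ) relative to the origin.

x̄ = 91.84 mm, ȳ = 76.15 mm

plate: A = 190 × 150 = 28500.00, centroid at (95.00, 75.00).
hole 1: A = −π·46² = -6647.61, centroid at (124.00, 72.00).
hole 2: A = −(38 × 64) = -2432.00, centroid at (41.00, 74.00).
ΣA = 19420.39 mm², ΣAx̄ = 1783484.35 mm³, ΣAȳ = 1478904.08 mm³.
x̄ = 1783484.35/19420.39 = 91.84 mm; ȳ = 1478904.08/19420.39 = 76.15 mm.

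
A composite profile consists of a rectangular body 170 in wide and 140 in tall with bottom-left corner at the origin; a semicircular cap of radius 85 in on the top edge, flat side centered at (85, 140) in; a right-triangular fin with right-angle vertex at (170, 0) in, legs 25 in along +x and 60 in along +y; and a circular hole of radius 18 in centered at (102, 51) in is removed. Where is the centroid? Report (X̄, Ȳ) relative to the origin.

rectangular body: A = 170 × 140 = 23800.00, centroid at (85.00, 70.00).
semicircular top: A = ½π·85² = 11349.00, centroid at (85.00, 176.08).
triangular fin: A = ½·25·60 = 750.00, centroid at (178.33, 20.00).
hole: A = −π·18² = -1017.88, centroid at (102.00, 51.00).
ΣA = 34881.13 in²
ΣAX̄ = (23800.00)(85.00) + (11349.00)(85.00) + (750.00)(178.33) + (-1017.88)(102.00) = 3017591.94 in³
ΣAȲ = (23800.00)(70.00) + (11349.00)(176.08) + (750.00)(20.00) + (-1017.88)(51.00) = 3627365.47 in³
X̄ = 3017591.94 / 34881.13 = 86.51 in
Ȳ = 3627365.47 / 34881.13 = 103.99 in

X̄ = 86.51 in, Ȳ = 103.99 in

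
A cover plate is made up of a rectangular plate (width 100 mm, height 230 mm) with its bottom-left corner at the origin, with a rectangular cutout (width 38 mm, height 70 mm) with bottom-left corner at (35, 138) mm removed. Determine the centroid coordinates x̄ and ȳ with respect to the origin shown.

plate: A = 100 × 230 = 23000.00, centroid at (50.00, 115.00).
hole: A = −(38 × 70) = -2660.00, centroid at (54.00, 173.00).
ΣA = 20340.00 mm²
ΣAx̄ = (23000.00)(50.00) + (-2660.00)(54.00) = 1006360.00 mm³
ΣAȳ = (23000.00)(115.00) + (-2660.00)(173.00) = 2184820.00 mm³
x̄ = 1006360.00 / 20340.00 = 49.48 mm
ȳ = 2184820.00 / 20340.00 = 107.41 mm

x̄ = 49.48 mm, ȳ = 107.41 mm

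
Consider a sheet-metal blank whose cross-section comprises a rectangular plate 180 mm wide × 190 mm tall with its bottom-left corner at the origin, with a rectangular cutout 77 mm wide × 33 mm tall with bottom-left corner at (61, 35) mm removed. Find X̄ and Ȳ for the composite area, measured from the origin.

X̄ = 89.24 mm, Ȳ = 98.49 mm

plate: A = 180 × 190 = 34200.00, centroid at (90.00, 95.00).
hole: A = −(77 × 33) = -2541.00, centroid at (99.50, 51.50).
ΣA = 31659.00 mm², ΣAX̄ = 2825170.50 mm³, ΣAȲ = 3118138.50 mm³.
X̄ = 2825170.50/31659.00 = 89.24 mm; Ȳ = 3118138.50/31659.00 = 98.49 mm.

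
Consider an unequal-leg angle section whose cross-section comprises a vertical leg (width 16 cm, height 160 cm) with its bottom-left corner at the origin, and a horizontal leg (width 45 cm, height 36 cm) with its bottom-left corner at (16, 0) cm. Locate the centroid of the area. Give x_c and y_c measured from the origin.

vertical leg: A = 16 × 160 = 2560.00, centroid at (8.00, 80.00).
horizontal leg: A = 45 × 36 = 1620.00, centroid at (38.50, 18.00).
ΣA = 4180.00 cm²
ΣAx_c = (2560.00)(8.00) + (1620.00)(38.50) = 82850.00 cm³
ΣAy_c = (2560.00)(80.00) + (1620.00)(18.00) = 233960.00 cm³
x_c = 82850.00 / 4180.00 = 19.82 cm
y_c = 233960.00 / 4180.00 = 55.97 cm

x_c = 19.82 cm, y_c = 55.97 cm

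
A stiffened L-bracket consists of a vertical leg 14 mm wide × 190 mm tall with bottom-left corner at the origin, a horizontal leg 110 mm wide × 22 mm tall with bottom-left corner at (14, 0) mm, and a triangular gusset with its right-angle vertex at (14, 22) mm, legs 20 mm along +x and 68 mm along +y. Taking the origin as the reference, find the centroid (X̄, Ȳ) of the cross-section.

vertical leg: A = 14 × 190 = 2660.00, centroid at (7.00, 95.00).
horizontal leg: A = 110 × 22 = 2420.00, centroid at (69.00, 11.00).
gusset: A = ½·20·68 = 680.00, centroid at (20.67, 44.67).
ΣA = 5760.00 mm², ΣAX̄ = 199653.33 mm³, ΣAȲ = 309693.33 mm³.
X̄ = 199653.33/5760.00 = 34.66 mm; Ȳ = 309693.33/5760.00 = 53.77 mm.

X̄ = 34.66 mm, Ȳ = 53.77 mm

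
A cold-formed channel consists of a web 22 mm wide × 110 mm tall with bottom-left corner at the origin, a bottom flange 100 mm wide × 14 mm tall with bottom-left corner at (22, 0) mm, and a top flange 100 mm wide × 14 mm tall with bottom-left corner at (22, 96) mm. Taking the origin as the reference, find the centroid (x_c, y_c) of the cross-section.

web: A = 22 × 110 = 2420.00, centroid at (11.00, 55.00).
bottom flange: A = 100 × 14 = 1400.00, centroid at (72.00, 7.00).
top flange: A = 100 × 14 = 1400.00, centroid at (72.00, 103.00).
ΣA = 5220.00 mm²
ΣAx_c = (2420.00)(11.00) + (1400.00)(72.00) + (1400.00)(72.00) = 228220.00 mm³
ΣAy_c = (2420.00)(55.00) + (1400.00)(7.00) + (1400.00)(103.00) = 287100.00 mm³
x_c = 228220.00 / 5220.00 = 43.72 mm
y_c = 287100.00 / 5220.00 = 55.00 mm

x_c = 43.72 mm, y_c = 55.00 mm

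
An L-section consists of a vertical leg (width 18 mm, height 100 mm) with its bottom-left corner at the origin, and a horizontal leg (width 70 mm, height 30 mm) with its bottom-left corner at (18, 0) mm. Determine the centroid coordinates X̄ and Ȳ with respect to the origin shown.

vertical leg: A = 18 × 100 = 1800.00, centroid at (9.00, 50.00).
horizontal leg: A = 70 × 30 = 2100.00, centroid at (53.00, 15.00).
ΣA = 3900.00 mm², ΣAX̄ = 127500.00 mm³, ΣAȲ = 121500.00 mm³.
X̄ = 127500.00/3900.00 = 32.69 mm; Ȳ = 121500.00/3900.00 = 31.15 mm.

X̄ = 32.69 mm, Ȳ = 31.15 mm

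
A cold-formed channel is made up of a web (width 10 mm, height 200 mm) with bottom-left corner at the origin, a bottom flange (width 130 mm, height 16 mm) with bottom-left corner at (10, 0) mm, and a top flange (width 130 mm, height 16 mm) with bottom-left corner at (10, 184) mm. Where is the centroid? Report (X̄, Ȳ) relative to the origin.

X̄ = 52.27 mm, Ȳ = 100.00 mm

Part | A | x̄ᵢ | ȳᵢ | A·x̄ᵢ | A·ȳᵢ
web | 2000.00 | 5.00 | 100.00 | 10000.00 | 200000.00
bottom flange | 2080.00 | 75.00 | 8.00 | 156000.00 | 16640.00
top flange | 2080.00 | 75.00 | 192.00 | 156000.00 | 399360.00
Σ | 6160.00 |  |  | 322000.00 | 616000.00
X̄ = 322000.00 / 6160.00 = 52.27 mm
Ȳ = 616000.00 / 6160.00 = 100.00 mm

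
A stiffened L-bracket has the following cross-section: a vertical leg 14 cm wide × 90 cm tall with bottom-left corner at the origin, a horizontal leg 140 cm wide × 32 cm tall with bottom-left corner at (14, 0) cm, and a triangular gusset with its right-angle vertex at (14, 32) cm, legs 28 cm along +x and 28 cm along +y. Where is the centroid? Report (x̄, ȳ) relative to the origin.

x̄ = 64.30 cm, ȳ = 23.58 cm

vertical leg: A = 14 × 90 = 1260.00, centroid at (7.00, 45.00).
horizontal leg: A = 140 × 32 = 4480.00, centroid at (84.00, 16.00).
gusset: A = ½·28·28 = 392.00, centroid at (23.33, 41.33).
ΣA = 6132.00 cm²
ΣAx̄ = (1260.00)(7.00) + (4480.00)(84.00) + (392.00)(23.33) = 394286.67 cm³
ΣAȳ = (1260.00)(45.00) + (4480.00)(16.00) + (392.00)(41.33) = 144582.67 cm³
x̄ = 394286.67 / 6132.00 = 64.30 cm
ȳ = 144582.67 / 6132.00 = 23.58 cm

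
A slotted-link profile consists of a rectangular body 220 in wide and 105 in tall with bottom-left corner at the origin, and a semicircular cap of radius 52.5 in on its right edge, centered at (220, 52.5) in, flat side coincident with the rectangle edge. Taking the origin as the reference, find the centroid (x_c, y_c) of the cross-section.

Part | A | x̄ᵢ | ȳᵢ | A·x̄ᵢ | A·ȳᵢ
rectangular body | 23100.00 | 110.00 | 52.50 | 2541000.00 | 1212750.00
semicircular end | 4329.51 | 242.28 | 52.50 | 1048960.37 | 227299.14
Σ | 27429.51 |  |  | 3589960.37 | 1440049.14
x_c = 3589960.37 / 27429.51 = 130.88 in
y_c = 1440049.14 / 27429.51 = 52.50 in

x_c = 130.88 in, y_c = 52.50 in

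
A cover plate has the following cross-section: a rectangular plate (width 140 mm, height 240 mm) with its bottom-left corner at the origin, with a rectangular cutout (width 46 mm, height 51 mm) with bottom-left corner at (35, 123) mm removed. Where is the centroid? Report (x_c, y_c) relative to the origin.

Part | A | x̄ᵢ | ȳᵢ | A·x̄ᵢ | A·ȳᵢ
plate | 33600.00 | 70.00 | 120.00 | 2352000.00 | 4032000.00
hole | -2346.00 | 58.00 | 148.50 | -136068.00 | -348381.00
Σ | 31254.00 |  |  | 2215932.00 | 3683619.00
x_c = 2215932.00 / 31254.00 = 70.90 mm
y_c = 3683619.00 / 31254.00 = 117.86 mm

x_c = 70.90 mm, y_c = 117.86 mm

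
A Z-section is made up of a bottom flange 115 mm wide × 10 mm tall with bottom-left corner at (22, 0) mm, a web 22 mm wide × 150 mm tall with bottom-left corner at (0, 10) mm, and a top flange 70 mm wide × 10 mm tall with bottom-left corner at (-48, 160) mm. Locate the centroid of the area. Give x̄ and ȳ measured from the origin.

x̄ = 23.03 mm, ȳ = 78.01 mm

bottom flange: A = 115 × 10 = 1150.00, centroid at (79.50, 5.00).
web: A = 22 × 150 = 3300.00, centroid at (11.00, 85.00).
top flange: A = 70 × 10 = 700.00, centroid at (-13.00, 165.00).
ΣA = 5150.00 mm², ΣAx̄ = 118625.00 mm³, ΣAȳ = 401750.00 mm³.
x̄ = 118625.00/5150.00 = 23.03 mm; ȳ = 401750.00/5150.00 = 78.01 mm.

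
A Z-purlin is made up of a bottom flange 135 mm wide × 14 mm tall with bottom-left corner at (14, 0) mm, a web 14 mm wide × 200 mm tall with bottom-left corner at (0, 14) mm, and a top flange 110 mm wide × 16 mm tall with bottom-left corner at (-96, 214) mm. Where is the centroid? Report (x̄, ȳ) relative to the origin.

x̄ = 15.73 mm, ȳ = 112.12 mm

bottom flange: A = 135 × 14 = 1890.00, centroid at (81.50, 7.00).
web: A = 14 × 200 = 2800.00, centroid at (7.00, 114.00).
top flange: A = 110 × 16 = 1760.00, centroid at (-41.00, 222.00).
ΣA = 6450.00 mm², ΣAx̄ = 101475.00 mm³, ΣAȳ = 723150.00 mm³.
x̄ = 101475.00/6450.00 = 15.73 mm; ȳ = 723150.00/6450.00 = 112.12 mm.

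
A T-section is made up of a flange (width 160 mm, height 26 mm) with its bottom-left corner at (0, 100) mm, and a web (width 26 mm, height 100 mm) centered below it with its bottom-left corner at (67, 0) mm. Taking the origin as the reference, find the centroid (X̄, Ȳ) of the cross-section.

X̄ = 80.00 mm, Ȳ = 88.77 mm

Part | A | x̄ᵢ | ȳᵢ | A·x̄ᵢ | A·ȳᵢ
web | 2600.00 | 80.00 | 50.00 | 208000.00 | 130000.00
flange | 4160.00 | 80.00 | 113.00 | 332800.00 | 470080.00
Σ | 6760.00 |  |  | 540800.00 | 600080.00
X̄ = 540800.00 / 6760.00 = 80.00 mm
Ȳ = 600080.00 / 6760.00 = 88.77 mm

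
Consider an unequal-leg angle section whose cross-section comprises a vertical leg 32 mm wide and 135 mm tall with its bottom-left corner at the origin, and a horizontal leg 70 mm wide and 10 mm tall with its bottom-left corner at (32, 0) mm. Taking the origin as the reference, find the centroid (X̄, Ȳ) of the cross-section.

Part | A | x̄ᵢ | ȳᵢ | A·x̄ᵢ | A·ȳᵢ
vertical leg | 4320.00 | 16.00 | 67.50 | 69120.00 | 291600.00
horizontal leg | 700.00 | 67.00 | 5.00 | 46900.00 | 3500.00
Σ | 5020.00 |  |  | 116020.00 | 295100.00
X̄ = 116020.00 / 5020.00 = 23.11 mm
Ȳ = 295100.00 / 5020.00 = 58.78 mm

X̄ = 23.11 mm, Ȳ = 58.78 mm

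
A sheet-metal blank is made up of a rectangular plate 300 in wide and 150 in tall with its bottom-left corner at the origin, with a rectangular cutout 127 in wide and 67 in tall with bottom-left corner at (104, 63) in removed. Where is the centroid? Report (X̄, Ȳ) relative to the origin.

Part | A | x̄ᵢ | ȳᵢ | A·x̄ᵢ | A·ȳᵢ
plate | 45000.00 | 150.00 | 75.00 | 6750000.00 | 3375000.00
hole | -8509.00 | 167.50 | 96.50 | -1425257.50 | -821118.50
Σ | 36491.00 |  |  | 5324742.50 | 2553881.50
X̄ = 5324742.50 / 36491.00 = 145.92 in
Ȳ = 2553881.50 / 36491.00 = 69.99 in

X̄ = 145.92 in, Ȳ = 69.99 in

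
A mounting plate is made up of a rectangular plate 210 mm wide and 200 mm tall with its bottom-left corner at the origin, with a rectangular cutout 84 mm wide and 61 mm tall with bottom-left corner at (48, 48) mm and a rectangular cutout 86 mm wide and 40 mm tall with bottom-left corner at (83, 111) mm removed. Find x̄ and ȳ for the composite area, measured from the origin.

plate: A = 210 × 200 = 42000.00, centroid at (105.00, 100.00).
hole 1: A = −(84 × 61) = -5124.00, centroid at (90.00, 78.50).
hole 2: A = −(86 × 40) = -3440.00, centroid at (126.00, 131.00).
ΣA = 33436.00 mm², ΣAx̄ = 3515400.00 mm³, ΣAȳ = 3347126.00 mm³.
x̄ = 3515400.00/33436.00 = 105.14 mm; ȳ = 3347126.00/33436.00 = 100.11 mm.

x̄ = 105.14 mm, ȳ = 100.11 mm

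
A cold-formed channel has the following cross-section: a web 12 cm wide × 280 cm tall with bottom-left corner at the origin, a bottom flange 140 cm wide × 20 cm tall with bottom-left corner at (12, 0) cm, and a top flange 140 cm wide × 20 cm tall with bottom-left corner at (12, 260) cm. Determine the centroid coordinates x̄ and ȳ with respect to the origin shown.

x̄ = 53.50 cm, ȳ = 140.00 cm

web: A = 12 × 280 = 3360.00, centroid at (6.00, 140.00).
bottom flange: A = 140 × 20 = 2800.00, centroid at (82.00, 10.00).
top flange: A = 140 × 20 = 2800.00, centroid at (82.00, 270.00).
ΣA = 8960.00 cm², ΣAx̄ = 479360.00 cm³, ΣAȳ = 1254400.00 cm³.
x̄ = 479360.00/8960.00 = 53.50 cm; ȳ = 1254400.00/8960.00 = 140.00 cm.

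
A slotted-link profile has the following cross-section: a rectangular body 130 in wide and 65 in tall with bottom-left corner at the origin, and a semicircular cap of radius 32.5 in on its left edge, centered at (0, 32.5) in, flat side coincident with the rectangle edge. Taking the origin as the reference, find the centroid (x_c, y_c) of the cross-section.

rectangular body: A = 130 × 65 = 8450.00, centroid at (65.00, 32.50).
semicircular end: A = ½π·32.5² = 1659.15, centroid at (-13.79, 32.50).
ΣA = 10109.15 in², ΣAx_c = 526364.58 in³, ΣAy_c = 328547.49 in³.
x_c = 526364.58/10109.15 = 52.07 in; y_c = 328547.49/10109.15 = 32.50 in.

x_c = 52.07 in, y_c = 32.50 in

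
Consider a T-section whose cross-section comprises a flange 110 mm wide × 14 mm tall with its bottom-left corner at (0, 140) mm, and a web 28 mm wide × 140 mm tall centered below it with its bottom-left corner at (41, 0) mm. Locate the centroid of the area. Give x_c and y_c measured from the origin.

web: A = 28 × 140 = 3920.00, centroid at (55.00, 70.00).
flange: A = 110 × 14 = 1540.00, centroid at (55.00, 147.00).
ΣA = 5460.00 mm², ΣAx_c = 300300.00 mm³, ΣAy_c = 500780.00 mm³.
x_c = 300300.00/5460.00 = 55.00 mm; y_c = 500780.00/5460.00 = 91.72 mm.

x_c = 55.00 mm, y_c = 91.72 mm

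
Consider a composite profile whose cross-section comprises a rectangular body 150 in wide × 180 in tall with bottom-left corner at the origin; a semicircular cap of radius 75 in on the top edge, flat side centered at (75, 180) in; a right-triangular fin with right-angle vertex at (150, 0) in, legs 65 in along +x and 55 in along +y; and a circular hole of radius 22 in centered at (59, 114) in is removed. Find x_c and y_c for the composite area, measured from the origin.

x_c = 80.46 in, y_c = 115.26 in

Part | A | x̄ᵢ | ȳᵢ | A·x̄ᵢ | A·ȳᵢ
rectangular body | 27000.00 | 75.00 | 90.00 | 2025000.00 | 2430000.00
semicircular top | 8835.73 | 75.00 | 211.83 | 662679.70 | 1871681.28
triangular fin | 1787.50 | 171.67 | 18.33 | 306854.17 | 32770.83
hole | -1520.53 | 59.00 | 114.00 | -89711.32 | -173340.52
Σ | 36102.70 |  |  | 2904822.55 | 4161111.60
x_c = 2904822.55 / 36102.70 = 80.46 in
y_c = 4161111.60 / 36102.70 = 115.26 in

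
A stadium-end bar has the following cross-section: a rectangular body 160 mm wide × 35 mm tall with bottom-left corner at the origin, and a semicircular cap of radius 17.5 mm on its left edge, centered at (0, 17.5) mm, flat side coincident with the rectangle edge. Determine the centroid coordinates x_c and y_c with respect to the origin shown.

x_c = 73.08 mm, y_c = 17.50 mm

rectangular body: A = 160 × 35 = 5600.00, centroid at (80.00, 17.50).
semicircular end: A = ½π·17.5² = 481.06, centroid at (-7.43, 17.50).
ΣA = 6081.06 mm², ΣAx_c = 444427.08 mm³, ΣAy_c = 106418.49 mm³.
x_c = 444427.08/6081.06 = 73.08 mm; y_c = 106418.49/6081.06 = 17.50 mm.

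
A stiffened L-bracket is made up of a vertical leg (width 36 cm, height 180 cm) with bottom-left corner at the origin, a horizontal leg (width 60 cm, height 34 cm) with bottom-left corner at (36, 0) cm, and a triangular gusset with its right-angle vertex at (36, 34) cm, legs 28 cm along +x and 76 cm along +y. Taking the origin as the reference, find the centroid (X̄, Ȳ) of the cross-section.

vertical leg: A = 36 × 180 = 6480.00, centroid at (18.00, 90.00).
horizontal leg: A = 60 × 34 = 2040.00, centroid at (66.00, 17.00).
gusset: A = ½·28·76 = 1064.00, centroid at (45.33, 59.33).
ΣA = 9584.00 cm², ΣAX̄ = 299514.67 cm³, ΣAȲ = 681010.67 cm³.
X̄ = 299514.67/9584.00 = 31.25 cm; Ȳ = 681010.67/9584.00 = 71.06 cm.

X̄ = 31.25 cm, Ȳ = 71.06 cm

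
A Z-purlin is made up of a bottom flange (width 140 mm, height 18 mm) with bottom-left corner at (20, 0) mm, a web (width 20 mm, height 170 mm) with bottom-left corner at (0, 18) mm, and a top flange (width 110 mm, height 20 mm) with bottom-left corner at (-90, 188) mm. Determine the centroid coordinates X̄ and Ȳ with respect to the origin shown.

Part | A | x̄ᵢ | ȳᵢ | A·x̄ᵢ | A·ȳᵢ
bottom flange | 2520.00 | 90.00 | 9.00 | 226800.00 | 22680.00
web | 3400.00 | 10.00 | 103.00 | 34000.00 | 350200.00
top flange | 2200.00 | -35.00 | 198.00 | -77000.00 | 435600.00
Σ | 8120.00 |  |  | 183800.00 | 808480.00
X̄ = 183800.00 / 8120.00 = 22.64 mm
Ȳ = 808480.00 / 8120.00 = 99.57 mm

X̄ = 22.64 mm, Ȳ = 99.57 mm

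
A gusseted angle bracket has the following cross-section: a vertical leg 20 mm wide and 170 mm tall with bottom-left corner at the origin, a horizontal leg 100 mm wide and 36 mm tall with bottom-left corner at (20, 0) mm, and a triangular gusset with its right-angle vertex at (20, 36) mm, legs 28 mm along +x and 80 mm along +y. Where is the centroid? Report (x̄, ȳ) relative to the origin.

vertical leg: A = 20 × 170 = 3400.00, centroid at (10.00, 85.00).
horizontal leg: A = 100 × 36 = 3600.00, centroid at (70.00, 18.00).
gusset: A = ½·28·80 = 1120.00, centroid at (29.33, 62.67).
ΣA = 8120.00 mm²
ΣAx̄ = (3400.00)(10.00) + (3600.00)(70.00) + (1120.00)(29.33) = 318853.33 mm³
ΣAȳ = (3400.00)(85.00) + (3600.00)(18.00) + (1120.00)(62.67) = 423986.67 mm³
x̄ = 318853.33 / 8120.00 = 39.27 mm
ȳ = 423986.67 / 8120.00 = 52.22 mm

x̄ = 39.27 mm, ȳ = 52.22 mm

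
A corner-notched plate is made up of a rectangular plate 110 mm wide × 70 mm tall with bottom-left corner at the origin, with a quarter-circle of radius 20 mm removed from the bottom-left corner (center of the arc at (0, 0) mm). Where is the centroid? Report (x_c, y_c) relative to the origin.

x_c = 56.98 mm, y_c = 36.13 mm

Part | A | x̄ᵢ | ȳᵢ | A·x̄ᵢ | A·ȳᵢ
plate | 7700.00 | 55.00 | 35.00 | 423500.00 | 269500.00
removed quarter-circle | -314.16 | 8.49 | 8.49 | -2666.67 | -2666.67
Σ | 7385.84 |  |  | 420833.33 | 266833.33
x_c = 420833.33 / 7385.84 = 56.98 mm
y_c = 266833.33 / 7385.84 = 36.13 mm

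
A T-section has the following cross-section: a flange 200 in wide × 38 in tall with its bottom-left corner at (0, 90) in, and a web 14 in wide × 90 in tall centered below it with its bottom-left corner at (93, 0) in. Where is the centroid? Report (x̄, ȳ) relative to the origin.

x̄ = 100.00 in, ȳ = 99.90 in

Part | A | x̄ᵢ | ȳᵢ | A·x̄ᵢ | A·ȳᵢ
web | 1260.00 | 100.00 | 45.00 | 126000.00 | 56700.00
flange | 7600.00 | 100.00 | 109.00 | 760000.00 | 828400.00
Σ | 8860.00 |  |  | 886000.00 | 885100.00
x̄ = 886000.00 / 8860.00 = 100.00 in
ȳ = 885100.00 / 8860.00 = 99.90 in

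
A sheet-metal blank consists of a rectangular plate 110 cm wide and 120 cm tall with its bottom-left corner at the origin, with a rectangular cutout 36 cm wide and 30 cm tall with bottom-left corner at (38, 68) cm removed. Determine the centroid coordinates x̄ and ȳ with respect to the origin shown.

plate: A = 110 × 120 = 13200.00, centroid at (55.00, 60.00).
hole: A = −(36 × 30) = -1080.00, centroid at (56.00, 83.00).
ΣA = 12120.00 cm², ΣAx̄ = 665520.00 cm³, ΣAȳ = 702360.00 cm³.
x̄ = 665520.00/12120.00 = 54.91 cm; ȳ = 702360.00/12120.00 = 57.95 cm.

x̄ = 54.91 cm, ȳ = 57.95 cm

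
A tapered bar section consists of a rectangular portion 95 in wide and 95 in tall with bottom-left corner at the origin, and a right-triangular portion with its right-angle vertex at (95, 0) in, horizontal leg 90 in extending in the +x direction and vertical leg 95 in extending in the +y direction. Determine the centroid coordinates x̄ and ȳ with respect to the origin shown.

rectangular portion: A = 95 × 95 = 9025.00, centroid at (47.50, 47.50).
triangular portion: A = ½·90·95 = 4275.00, centroid at (125.00, 31.67).
ΣA = 13300.00 in², ΣAx̄ = 963062.50 in³, ΣAȳ = 564062.50 in³.
x̄ = 963062.50/13300.00 = 72.41 in; ȳ = 564062.50/13300.00 = 42.41 in.

x̄ = 72.41 in, ȳ = 42.41 in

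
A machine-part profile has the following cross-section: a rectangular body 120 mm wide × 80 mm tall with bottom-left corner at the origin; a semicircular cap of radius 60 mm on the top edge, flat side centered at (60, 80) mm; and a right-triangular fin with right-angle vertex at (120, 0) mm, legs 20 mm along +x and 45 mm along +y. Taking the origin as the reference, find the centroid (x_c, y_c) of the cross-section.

rectangular body: A = 120 × 80 = 9600.00, centroid at (60.00, 40.00).
semicircular top: A = ½π·60² = 5654.87, centroid at (60.00, 105.46).
triangular fin: A = ½·20·45 = 450.00, centroid at (126.67, 15.00).
ΣA = 15704.87 mm²
ΣAx_c = (9600.00)(60.00) + (5654.87)(60.00) + (450.00)(126.67) = 972292.01 mm³
ΣAy_c = (9600.00)(40.00) + (5654.87)(105.46) + (450.00)(15.00) = 987139.34 mm³
x_c = 972292.01 / 15704.87 = 61.91 mm
y_c = 987139.34 / 15704.87 = 62.86 mm

x_c = 61.91 mm, y_c = 62.86 mm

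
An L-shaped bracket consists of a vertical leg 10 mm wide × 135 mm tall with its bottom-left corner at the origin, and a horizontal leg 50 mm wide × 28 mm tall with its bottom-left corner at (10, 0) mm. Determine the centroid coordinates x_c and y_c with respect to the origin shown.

Part | A | x̄ᵢ | ȳᵢ | A·x̄ᵢ | A·ȳᵢ
vertical leg | 1350.00 | 5.00 | 67.50 | 6750.00 | 91125.00
horizontal leg | 1400.00 | 35.00 | 14.00 | 49000.00 | 19600.00
Σ | 2750.00 |  |  | 55750.00 | 110725.00
x_c = 55750.00 / 2750.00 = 20.27 mm
y_c = 110725.00 / 2750.00 = 40.26 mm

x_c = 20.27 mm, y_c = 40.26 mm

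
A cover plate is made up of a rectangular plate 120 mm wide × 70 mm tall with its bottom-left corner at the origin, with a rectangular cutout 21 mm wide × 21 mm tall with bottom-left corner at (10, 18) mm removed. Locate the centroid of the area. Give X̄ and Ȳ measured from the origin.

X̄ = 62.19 mm, Ȳ = 35.36 mm

Part | A | x̄ᵢ | ȳᵢ | A·x̄ᵢ | A·ȳᵢ
plate | 8400.00 | 60.00 | 35.00 | 504000.00 | 294000.00
hole | -441.00 | 20.50 | 28.50 | -9040.50 | -12568.50
Σ | 7959.00 |  |  | 494959.50 | 281431.50
X̄ = 494959.50 / 7959.00 = 62.19 mm
Ȳ = 281431.50 / 7959.00 = 35.36 mm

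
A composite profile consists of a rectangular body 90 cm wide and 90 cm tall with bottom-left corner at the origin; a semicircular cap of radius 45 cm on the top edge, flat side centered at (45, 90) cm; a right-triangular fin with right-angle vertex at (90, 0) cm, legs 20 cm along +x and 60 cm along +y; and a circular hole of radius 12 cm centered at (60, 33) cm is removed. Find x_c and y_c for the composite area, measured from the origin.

rectangular body: A = 90 × 90 = 8100.00, centroid at (45.00, 45.00).
semicircular top: A = ½π·45² = 3180.86, centroid at (45.00, 109.10).
triangular fin: A = ½·20·60 = 600.00, centroid at (96.67, 20.00).
hole: A = −π·12² = -452.39, centroid at (60.00, 33.00).
ΣA = 11428.47 cm²
ΣAx_c = (8100.00)(45.00) + (3180.86)(45.00) + (600.00)(96.67) + (-452.39)(60.00) = 538495.45 cm³
ΣAy_c = (8100.00)(45.00) + (3180.86)(109.10) + (600.00)(20.00) + (-452.39)(33.00) = 708598.78 cm³
x_c = 538495.45 / 11428.47 = 47.12 cm
y_c = 708598.78 / 11428.47 = 62.00 cm

x_c = 47.12 cm, y_c = 62.00 cm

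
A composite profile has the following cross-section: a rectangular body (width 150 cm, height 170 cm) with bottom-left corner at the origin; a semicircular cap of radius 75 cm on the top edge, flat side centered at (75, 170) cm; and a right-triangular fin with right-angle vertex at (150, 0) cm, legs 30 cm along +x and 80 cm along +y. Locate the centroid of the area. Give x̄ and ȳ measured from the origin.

rectangular body: A = 150 × 170 = 25500.00, centroid at (75.00, 85.00).
semicircular top: A = ½π·75² = 8835.73, centroid at (75.00, 201.83).
triangular fin: A = ½·30·80 = 1200.00, centroid at (160.00, 26.67).
ΣA = 35535.73 cm², ΣAx̄ = 2767179.70 cm³, ΣAȳ = 3982823.99 cm³.
x̄ = 2767179.70/35535.73 = 77.87 cm; ȳ = 3982823.99/35535.73 = 112.08 cm.

x̄ = 77.87 cm, ȳ = 112.08 cm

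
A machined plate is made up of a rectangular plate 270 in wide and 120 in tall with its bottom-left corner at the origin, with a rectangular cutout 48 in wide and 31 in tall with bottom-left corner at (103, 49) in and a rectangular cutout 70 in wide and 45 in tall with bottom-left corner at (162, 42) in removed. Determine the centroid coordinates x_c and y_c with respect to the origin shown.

Part | A | x̄ᵢ | ȳᵢ | A·x̄ᵢ | A·ȳᵢ
plate | 32400.00 | 135.00 | 60.00 | 4374000.00 | 1944000.00
hole 1 | -1488.00 | 127.00 | 64.50 | -188976.00 | -95976.00
hole 2 | -3150.00 | 197.00 | 64.50 | -620550.00 | -203175.00
Σ | 27762.00 |  |  | 3564474.00 | 1644849.00
x_c = 3564474.00 / 27762.00 = 128.39 in
y_c = 1644849.00 / 27762.00 = 59.25 in

x_c = 128.39 in, y_c = 59.25 in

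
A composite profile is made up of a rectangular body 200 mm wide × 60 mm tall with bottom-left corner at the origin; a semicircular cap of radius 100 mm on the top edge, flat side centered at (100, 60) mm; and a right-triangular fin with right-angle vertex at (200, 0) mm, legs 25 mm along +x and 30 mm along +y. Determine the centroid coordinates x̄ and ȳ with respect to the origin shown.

rectangular body: A = 200 × 60 = 12000.00, centroid at (100.00, 30.00).
semicircular top: A = ½π·100² = 15707.96, centroid at (100.00, 102.44).
triangular fin: A = ½·25·30 = 375.00, centroid at (208.33, 10.00).
ΣA = 28082.96 mm²
ΣAx̄ = (12000.00)(100.00) + (15707.96)(100.00) + (375.00)(208.33) = 2848921.33 mm³
ΣAȳ = (12000.00)(30.00) + (15707.96)(102.44) + (375.00)(10.00) = 1972894.46 mm³
x̄ = 2848921.33 / 28082.96 = 101.45 mm
ȳ = 1972894.46 / 28082.96 = 70.25 mm

x̄ = 101.45 mm, ȳ = 70.25 mm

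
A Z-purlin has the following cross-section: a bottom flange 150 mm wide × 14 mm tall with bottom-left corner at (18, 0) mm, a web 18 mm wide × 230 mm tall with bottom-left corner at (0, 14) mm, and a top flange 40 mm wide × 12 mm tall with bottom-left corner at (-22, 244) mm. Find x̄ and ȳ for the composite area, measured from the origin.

x̄ = 34.46 mm, ȳ = 99.52 mm

Part | A | x̄ᵢ | ȳᵢ | A·x̄ᵢ | A·ȳᵢ
bottom flange | 2100.00 | 93.00 | 7.00 | 195300.00 | 14700.00
web | 4140.00 | 9.00 | 129.00 | 37260.00 | 534060.00
top flange | 480.00 | -2.00 | 250.00 | -960.00 | 120000.00
Σ | 6720.00 |  |  | 231600.00 | 668760.00
x̄ = 231600.00 / 6720.00 = 34.46 mm
ȳ = 668760.00 / 6720.00 = 99.52 mm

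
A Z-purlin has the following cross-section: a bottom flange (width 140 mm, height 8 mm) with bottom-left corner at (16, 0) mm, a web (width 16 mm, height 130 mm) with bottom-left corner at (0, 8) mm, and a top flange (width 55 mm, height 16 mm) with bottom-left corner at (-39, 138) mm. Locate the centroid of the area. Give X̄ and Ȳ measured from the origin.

bottom flange: A = 140 × 8 = 1120.00, centroid at (86.00, 4.00).
web: A = 16 × 130 = 2080.00, centroid at (8.00, 73.00).
top flange: A = 55 × 16 = 880.00, centroid at (-11.50, 146.00).
ΣA = 4080.00 mm²
ΣAX̄ = (1120.00)(86.00) + (2080.00)(8.00) + (880.00)(-11.50) = 102840.00 mm³
ΣAȲ = (1120.00)(4.00) + (2080.00)(73.00) + (880.00)(146.00) = 284800.00 mm³
X̄ = 102840.00 / 4080.00 = 25.21 mm
Ȳ = 284800.00 / 4080.00 = 69.80 mm

X̄ = 25.21 mm, Ȳ = 69.80 mm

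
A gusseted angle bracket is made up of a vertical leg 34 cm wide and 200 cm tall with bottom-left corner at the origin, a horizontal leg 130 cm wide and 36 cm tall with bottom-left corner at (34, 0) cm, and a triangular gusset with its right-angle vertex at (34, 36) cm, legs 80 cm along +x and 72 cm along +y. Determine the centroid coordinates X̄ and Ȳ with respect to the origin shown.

vertical leg: A = 34 × 200 = 6800.00, centroid at (17.00, 100.00).
horizontal leg: A = 130 × 36 = 4680.00, centroid at (99.00, 18.00).
gusset: A = ½·80·72 = 2880.00, centroid at (60.67, 60.00).
ΣA = 14360.00 cm², ΣAX̄ = 753640.00 cm³, ΣAȲ = 937040.00 cm³.
X̄ = 753640.00/14360.00 = 52.48 cm; Ȳ = 937040.00/14360.00 = 65.25 cm.

X̄ = 52.48 cm, Ȳ = 65.25 cm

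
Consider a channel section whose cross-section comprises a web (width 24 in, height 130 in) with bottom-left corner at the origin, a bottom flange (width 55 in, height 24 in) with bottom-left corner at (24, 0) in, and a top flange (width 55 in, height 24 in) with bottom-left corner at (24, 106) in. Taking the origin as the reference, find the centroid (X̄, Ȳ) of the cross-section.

web: A = 24 × 130 = 3120.00, centroid at (12.00, 65.00).
bottom flange: A = 55 × 24 = 1320.00, centroid at (51.50, 12.00).
top flange: A = 55 × 24 = 1320.00, centroid at (51.50, 118.00).
ΣA = 5760.00 in², ΣAX̄ = 173400.00 in³, ΣAȲ = 374400.00 in³.
X̄ = 173400.00/5760.00 = 30.10 in; Ȳ = 374400.00/5760.00 = 65.00 in.

X̄ = 30.10 in, Ȳ = 65.00 in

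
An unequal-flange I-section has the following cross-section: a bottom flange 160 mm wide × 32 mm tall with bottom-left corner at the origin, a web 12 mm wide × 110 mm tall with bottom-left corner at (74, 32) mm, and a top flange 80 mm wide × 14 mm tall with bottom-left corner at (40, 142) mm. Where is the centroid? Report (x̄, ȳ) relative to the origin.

Part | A | x̄ᵢ | ȳᵢ | A·x̄ᵢ | A·ȳᵢ
bottom flange | 5120.00 | 80.00 | 16.00 | 409600.00 | 81920.00
web | 1320.00 | 80.00 | 87.00 | 105600.00 | 114840.00
top flange | 1120.00 | 80.00 | 149.00 | 89600.00 | 166880.00
Σ | 7560.00 |  |  | 604800.00 | 363640.00
x̄ = 604800.00 / 7560.00 = 80.00 mm
ȳ = 363640.00 / 7560.00 = 48.10 mm

x̄ = 80.00 mm, ȳ = 48.10 mm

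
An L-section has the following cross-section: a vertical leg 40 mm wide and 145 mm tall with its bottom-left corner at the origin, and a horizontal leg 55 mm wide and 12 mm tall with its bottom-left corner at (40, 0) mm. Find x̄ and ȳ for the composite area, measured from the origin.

vertical leg: A = 40 × 145 = 5800.00, centroid at (20.00, 72.50).
horizontal leg: A = 55 × 12 = 660.00, centroid at (67.50, 6.00).
ΣA = 6460.00 mm², ΣAx̄ = 160550.00 mm³, ΣAȳ = 424460.00 mm³.
x̄ = 160550.00/6460.00 = 24.85 mm; ȳ = 424460.00/6460.00 = 65.71 mm.

x̄ = 24.85 mm, ȳ = 65.71 mm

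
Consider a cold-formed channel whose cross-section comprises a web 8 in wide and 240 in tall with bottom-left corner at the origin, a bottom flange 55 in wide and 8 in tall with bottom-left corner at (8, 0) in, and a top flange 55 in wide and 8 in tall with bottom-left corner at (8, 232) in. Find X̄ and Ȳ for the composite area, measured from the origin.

web: A = 8 × 240 = 1920.00, centroid at (4.00, 120.00).
bottom flange: A = 55 × 8 = 440.00, centroid at (35.50, 4.00).
top flange: A = 55 × 8 = 440.00, centroid at (35.50, 236.00).
ΣA = 2800.00 in², ΣAX̄ = 38920.00 in³, ΣAȲ = 336000.00 in³.
X̄ = 38920.00/2800.00 = 13.90 in; Ȳ = 336000.00/2800.00 = 120.00 in.

X̄ = 13.90 in, Ȳ = 120.00 in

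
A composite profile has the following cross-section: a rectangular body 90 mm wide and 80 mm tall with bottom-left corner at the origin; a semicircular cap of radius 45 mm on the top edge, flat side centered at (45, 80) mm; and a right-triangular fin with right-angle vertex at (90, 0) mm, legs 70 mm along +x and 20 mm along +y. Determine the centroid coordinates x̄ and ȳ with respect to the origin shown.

x̄ = 49.32 mm, ȳ = 54.86 mm

Part | A | x̄ᵢ | ȳᵢ | A·x̄ᵢ | A·ȳᵢ
rectangular body | 7200.00 | 45.00 | 40.00 | 324000.00 | 288000.00
semicircular top | 3180.86 | 45.00 | 99.10 | 143138.82 | 315219.00
triangular fin | 700.00 | 113.33 | 6.67 | 79333.33 | 4666.67
Σ | 11080.86 |  |  | 546472.15 | 607885.67
x̄ = 546472.15 / 11080.86 = 49.32 mm
ȳ = 607885.67 / 11080.86 = 54.86 mm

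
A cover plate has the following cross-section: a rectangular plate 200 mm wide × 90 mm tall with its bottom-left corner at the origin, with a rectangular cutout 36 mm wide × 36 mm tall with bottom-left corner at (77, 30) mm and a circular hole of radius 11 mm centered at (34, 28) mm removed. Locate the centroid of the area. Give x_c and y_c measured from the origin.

plate: A = 200 × 90 = 18000.00, centroid at (100.00, 45.00).
hole 1: A = −(36 × 36) = -1296.00, centroid at (95.00, 48.00).
hole 2: A = −π·11² = -380.13, centroid at (34.00, 28.00).
ΣA = 16323.87 mm²
ΣAx_c = (18000.00)(100.00) + (-1296.00)(95.00) + (-380.13)(34.00) = 1663955.49 mm³
ΣAy_c = (18000.00)(45.00) + (-1296.00)(48.00) + (-380.13)(28.00) = 737148.28 mm³
x_c = 1663955.49 / 16323.87 = 101.93 mm
y_c = 737148.28 / 16323.87 = 45.16 mm

x_c = 101.93 mm, y_c = 45.16 mm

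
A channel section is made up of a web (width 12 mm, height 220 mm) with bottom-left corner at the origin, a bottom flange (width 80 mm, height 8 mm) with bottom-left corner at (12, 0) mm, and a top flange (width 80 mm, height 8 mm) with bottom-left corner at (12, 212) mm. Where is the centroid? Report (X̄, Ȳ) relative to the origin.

web: A = 12 × 220 = 2640.00, centroid at (6.00, 110.00).
bottom flange: A = 80 × 8 = 640.00, centroid at (52.00, 4.00).
top flange: A = 80 × 8 = 640.00, centroid at (52.00, 216.00).
ΣA = 3920.00 mm², ΣAX̄ = 82400.00 mm³, ΣAȲ = 431200.00 mm³.
X̄ = 82400.00/3920.00 = 21.02 mm; Ȳ = 431200.00/3920.00 = 110.00 mm.

X̄ = 21.02 mm, Ȳ = 110.00 mm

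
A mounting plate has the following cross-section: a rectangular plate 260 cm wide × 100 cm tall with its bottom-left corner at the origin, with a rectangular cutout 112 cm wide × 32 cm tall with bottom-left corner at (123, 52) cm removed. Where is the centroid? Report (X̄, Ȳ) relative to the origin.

X̄ = 122.17 cm, Ȳ = 47.12 cm

plate: A = 260 × 100 = 26000.00, centroid at (130.00, 50.00).
hole: A = −(112 × 32) = -3584.00, centroid at (179.00, 68.00).
ΣA = 22416.00 cm²
ΣAX̄ = (26000.00)(130.00) + (-3584.00)(179.00) = 2738464.00 cm³
ΣAȲ = (26000.00)(50.00) + (-3584.00)(68.00) = 1056288.00 cm³
X̄ = 2738464.00 / 22416.00 = 122.17 cm
Ȳ = 1056288.00 / 22416.00 = 47.12 cm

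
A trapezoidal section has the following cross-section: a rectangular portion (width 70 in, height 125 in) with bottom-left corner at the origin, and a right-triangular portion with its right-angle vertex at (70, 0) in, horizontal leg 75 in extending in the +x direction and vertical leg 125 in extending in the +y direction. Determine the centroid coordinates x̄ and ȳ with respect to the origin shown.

x̄ = 55.93 in, ȳ = 55.23 in

rectangular portion: A = 70 × 125 = 8750.00, centroid at (35.00, 62.50).
triangular portion: A = ½·75·125 = 4687.50, centroid at (95.00, 41.67).
ΣA = 13437.50 in²
ΣAx̄ = (8750.00)(35.00) + (4687.50)(95.00) = 751562.50 in³
ΣAȳ = (8750.00)(62.50) + (4687.50)(41.67) = 742187.50 in³
x̄ = 751562.50 / 13437.50 = 55.93 in
ȳ = 742187.50 / 13437.50 = 55.23 in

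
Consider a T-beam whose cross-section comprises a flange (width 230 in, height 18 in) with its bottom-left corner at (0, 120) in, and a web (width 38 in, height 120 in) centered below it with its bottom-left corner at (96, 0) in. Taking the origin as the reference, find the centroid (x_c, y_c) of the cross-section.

x_c = 115.00 in, y_c = 92.83 in

web: A = 38 × 120 = 4560.00, centroid at (115.00, 60.00).
flange: A = 230 × 18 = 4140.00, centroid at (115.00, 129.00).
ΣA = 8700.00 in², ΣAx_c = 1000500.00 in³, ΣAy_c = 807660.00 in³.
x_c = 1000500.00/8700.00 = 115.00 in; y_c = 807660.00/8700.00 = 92.83 in.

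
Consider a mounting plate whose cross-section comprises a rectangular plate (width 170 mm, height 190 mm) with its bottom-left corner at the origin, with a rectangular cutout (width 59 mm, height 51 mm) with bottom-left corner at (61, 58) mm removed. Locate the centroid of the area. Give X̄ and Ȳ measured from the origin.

plate: A = 170 × 190 = 32300.00, centroid at (85.00, 95.00).
hole: A = −(59 × 51) = -3009.00, centroid at (90.50, 83.50).
ΣA = 29291.00 mm²
ΣAX̄ = (32300.00)(85.00) + (-3009.00)(90.50) = 2473185.50 mm³
ΣAȲ = (32300.00)(95.00) + (-3009.00)(83.50) = 2817248.50 mm³
X̄ = 2473185.50 / 29291.00 = 84.43 mm
Ȳ = 2817248.50 / 29291.00 = 96.18 mm

X̄ = 84.43 mm, Ȳ = 96.18 mm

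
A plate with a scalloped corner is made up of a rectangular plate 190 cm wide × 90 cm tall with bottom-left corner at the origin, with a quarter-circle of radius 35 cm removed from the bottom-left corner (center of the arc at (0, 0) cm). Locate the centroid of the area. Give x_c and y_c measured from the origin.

Part | A | x̄ᵢ | ȳᵢ | A·x̄ᵢ | A·ȳᵢ
plate | 17100.00 | 95.00 | 45.00 | 1624500.00 | 769500.00
removed quarter-circle | -962.11 | 14.85 | 14.85 | -14291.67 | -14291.67
Σ | 16137.89 |  |  | 1610208.33 | 755208.33
x_c = 1610208.33 / 16137.89 = 99.78 cm
y_c = 755208.33 / 16137.89 = 46.80 cm

x_c = 99.78 cm, y_c = 46.80 cm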